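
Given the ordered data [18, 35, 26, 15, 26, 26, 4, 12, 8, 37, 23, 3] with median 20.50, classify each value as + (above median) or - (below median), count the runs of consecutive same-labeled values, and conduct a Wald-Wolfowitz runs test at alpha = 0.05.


Step 1: Compute median = 20.50; label A = above, B = below.
Labels in order: BAABAABBBAAB  (n_A = 6, n_B = 6)
Step 2: Count runs R = 7.
Step 3: Under H0 (random ordering), E[R] = 2*n_A*n_B/(n_A+n_B) + 1 = 2*6*6/12 + 1 = 7.0000.
        Var[R] = 2*n_A*n_B*(2*n_A*n_B - n_A - n_B) / ((n_A+n_B)^2 * (n_A+n_B-1)) = 4320/1584 = 2.7273.
        SD[R] = 1.6514.
Step 4: R = E[R], so z = 0 with no continuity correction.
Step 5: Two-sided p-value via normal approximation = 2*(1 - Phi(|z|)) = 1.000000.
Step 6: alpha = 0.05. fail to reject H0.

R = 7, z = 0.0000, p = 1.000000, fail to reject H0.


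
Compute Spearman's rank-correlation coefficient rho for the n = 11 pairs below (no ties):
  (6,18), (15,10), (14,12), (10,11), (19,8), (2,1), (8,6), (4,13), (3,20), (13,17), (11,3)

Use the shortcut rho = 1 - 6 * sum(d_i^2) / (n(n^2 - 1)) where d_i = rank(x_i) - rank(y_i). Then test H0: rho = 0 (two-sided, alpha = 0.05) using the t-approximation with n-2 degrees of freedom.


Step 1: Rank x and y separately (midranks; no ties here).
rank(x): 6->4, 15->10, 14->9, 10->6, 19->11, 2->1, 8->5, 4->3, 3->2, 13->8, 11->7
rank(y): 18->10, 10->5, 12->7, 11->6, 8->4, 1->1, 6->3, 13->8, 20->11, 17->9, 3->2
Step 2: d_i = R_x(i) - R_y(i); compute d_i^2.
  (4-10)^2=36, (10-5)^2=25, (9-7)^2=4, (6-6)^2=0, (11-4)^2=49, (1-1)^2=0, (5-3)^2=4, (3-8)^2=25, (2-11)^2=81, (8-9)^2=1, (7-2)^2=25
sum(d^2) = 250.
Step 3: rho = 1 - 6*250 / (11*(11^2 - 1)) = 1 - 1500/1320 = -0.136364.
Step 4: Under H0, t = rho * sqrt((n-2)/(1-rho^2)) = -0.4129 ~ t(9).
Step 5: Two-sided p-value from the t-distribution with 9 df = 0.689309.
Step 6: alpha = 0.05. fail to reject H0.

rho = -0.1364, p = 0.689309, fail to reject H0 at alpha = 0.05.


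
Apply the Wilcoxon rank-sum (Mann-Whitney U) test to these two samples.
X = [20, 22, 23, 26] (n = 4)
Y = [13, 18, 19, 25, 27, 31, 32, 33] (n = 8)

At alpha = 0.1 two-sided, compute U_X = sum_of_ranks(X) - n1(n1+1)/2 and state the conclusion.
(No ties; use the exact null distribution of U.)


Step 1: Combine and sort all 12 observations; assign midranks.
sorted (value, group): (13,Y), (18,Y), (19,Y), (20,X), (22,X), (23,X), (25,Y), (26,X), (27,Y), (31,Y), (32,Y), (33,Y)
ranks: 13->1, 18->2, 19->3, 20->4, 22->5, 23->6, 25->7, 26->8, 27->9, 31->10, 32->11, 33->12
Step 2: Rank sum for X: R1 = 4 + 5 + 6 + 8 = 23.
Step 3: U_X = R1 - n1(n1+1)/2 = 23 - 4*5/2 = 23 - 10 = 13.
       U_Y = n1*n2 - U_X = 32 - 13 = 19.
Step 4: No ties, so the exact null distribution of U (based on enumerating the C(12,4) = 495 equally likely rank assignments) gives the two-sided p-value.
Step 5: p-value = 0.682828; compare to alpha = 0.1. fail to reject H0.

U_X = 13, p = 0.682828, fail to reject H0 at alpha = 0.1.


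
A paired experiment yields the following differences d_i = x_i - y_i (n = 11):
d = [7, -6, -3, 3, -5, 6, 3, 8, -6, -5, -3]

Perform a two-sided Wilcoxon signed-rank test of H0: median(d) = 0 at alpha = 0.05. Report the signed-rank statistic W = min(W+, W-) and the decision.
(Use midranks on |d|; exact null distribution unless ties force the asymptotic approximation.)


Step 1: Drop any zero differences (none here) and take |d_i|.
|d| = [7, 6, 3, 3, 5, 6, 3, 8, 6, 5, 3]
Step 2: Midrank |d_i| (ties get averaged ranks).
ranks: |7|->10, |6|->8, |3|->2.5, |3|->2.5, |5|->5.5, |6|->8, |3|->2.5, |8|->11, |6|->8, |5|->5.5, |3|->2.5
Step 3: Attach original signs; sum ranks with positive sign and with negative sign.
W+ = 10 + 2.5 + 8 + 2.5 + 11 = 34
W- = 8 + 2.5 + 5.5 + 8 + 5.5 + 2.5 = 32
(Check: W+ + W- = 66 should equal n(n+1)/2 = 66.)
Step 4: Test statistic W = min(W+, W-) = 32.
Step 5: Ties in |d|, so use the tie-corrected normal approximation.
        E[W] = n(n+1)/4 = 11*12/4 = 33.
        Tie groups: |d|=3 (t=4), |d|=5 (t=2), |d|=6 (t=3); sum(t^3 - t) = 90.
        Var[W] = n(n+1)(2n+1)/24 - sum(t^3-t)/48 = 3036/24 - 90/48 = 124.625.
        z = (W - E[W]) / sqrt(Var[W]) = (32 - 33) / 11.1636 = -0.0896.
        Two-sided p = 2*Phi(z) = 0.928623.
Step 6: alpha = 0.05. fail to reject H0.

W+ = 34, W- = 32, W = min = 32, p = 0.928623, fail to reject H0.


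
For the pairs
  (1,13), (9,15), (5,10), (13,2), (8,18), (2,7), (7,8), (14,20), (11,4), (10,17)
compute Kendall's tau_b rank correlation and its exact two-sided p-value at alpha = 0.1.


Step 1: Enumerate the 45 unordered pairs (i,j) with i<j and classify each by sign(x_j-x_i) * sign(y_j-y_i).
  (1,2):dx=+8,dy=+2->C; (1,3):dx=+4,dy=-3->D; (1,4):dx=+12,dy=-11->D; (1,5):dx=+7,dy=+5->C
  (1,6):dx=+1,dy=-6->D; (1,7):dx=+6,dy=-5->D; (1,8):dx=+13,dy=+7->C; (1,9):dx=+10,dy=-9->D
  (1,10):dx=+9,dy=+4->C; (2,3):dx=-4,dy=-5->C; (2,4):dx=+4,dy=-13->D; (2,5):dx=-1,dy=+3->D
  (2,6):dx=-7,dy=-8->C; (2,7):dx=-2,dy=-7->C; (2,8):dx=+5,dy=+5->C; (2,9):dx=+2,dy=-11->D
  (2,10):dx=+1,dy=+2->C; (3,4):dx=+8,dy=-8->D; (3,5):dx=+3,dy=+8->C; (3,6):dx=-3,dy=-3->C
  (3,7):dx=+2,dy=-2->D; (3,8):dx=+9,dy=+10->C; (3,9):dx=+6,dy=-6->D; (3,10):dx=+5,dy=+7->C
  (4,5):dx=-5,dy=+16->D; (4,6):dx=-11,dy=+5->D; (4,7):dx=-6,dy=+6->D; (4,8):dx=+1,dy=+18->C
  (4,9):dx=-2,dy=+2->D; (4,10):dx=-3,dy=+15->D; (5,6):dx=-6,dy=-11->C; (5,7):dx=-1,dy=-10->C
  (5,8):dx=+6,dy=+2->C; (5,9):dx=+3,dy=-14->D; (5,10):dx=+2,dy=-1->D; (6,7):dx=+5,dy=+1->C
  (6,8):dx=+12,dy=+13->C; (6,9):dx=+9,dy=-3->D; (6,10):dx=+8,dy=+10->C; (7,8):dx=+7,dy=+12->C
  (7,9):dx=+4,dy=-4->D; (7,10):dx=+3,dy=+9->C; (8,9):dx=-3,dy=-16->C; (8,10):dx=-4,dy=-3->C
  (9,10):dx=-1,dy=+13->D
Step 2: C = 24, D = 21, total pairs = 45.
Step 3: tau = (C - D)/(n(n-1)/2) = (24 - 21)/45 = 0.066667.
Step 4: Exact two-sided p-value (enumerate n! = 3628800 permutations of y under H0): p = 0.861801.
Step 5: alpha = 0.1. fail to reject H0.

tau_b = 0.0667 (C=24, D=21), p = 0.861801, fail to reject H0.


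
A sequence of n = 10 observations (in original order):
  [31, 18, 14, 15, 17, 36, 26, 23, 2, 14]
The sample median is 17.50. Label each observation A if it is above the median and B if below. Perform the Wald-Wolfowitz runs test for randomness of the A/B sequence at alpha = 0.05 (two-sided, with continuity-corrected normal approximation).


Step 1: Compute median = 17.50; label A = above, B = below.
Labels in order: AABBBAAABB  (n_A = 5, n_B = 5)
Step 2: Count runs R = 4.
Step 3: Under H0 (random ordering), E[R] = 2*n_A*n_B/(n_A+n_B) + 1 = 2*5*5/10 + 1 = 6.0000.
        Var[R] = 2*n_A*n_B*(2*n_A*n_B - n_A - n_B) / ((n_A+n_B)^2 * (n_A+n_B-1)) = 2000/900 = 2.2222.
        SD[R] = 1.4907.
Step 4: Continuity-corrected z = (R + 0.5 - E[R]) / SD[R] = (4 + 0.5 - 6.0000) / 1.4907 = -1.0062.
Step 5: Two-sided p-value via normal approximation = 2*(1 - Phi(|z|)) = 0.314305.
Step 6: alpha = 0.05. fail to reject H0.

R = 4, z = -1.0062, p = 0.314305, fail to reject H0.


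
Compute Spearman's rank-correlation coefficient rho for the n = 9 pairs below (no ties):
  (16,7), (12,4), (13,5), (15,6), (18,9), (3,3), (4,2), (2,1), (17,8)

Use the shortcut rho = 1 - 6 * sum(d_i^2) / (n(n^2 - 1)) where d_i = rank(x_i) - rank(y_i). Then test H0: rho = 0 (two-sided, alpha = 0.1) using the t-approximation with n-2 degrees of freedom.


Step 1: Rank x and y separately (midranks; no ties here).
rank(x): 16->7, 12->4, 13->5, 15->6, 18->9, 3->2, 4->3, 2->1, 17->8
rank(y): 7->7, 4->4, 5->5, 6->6, 9->9, 3->3, 2->2, 1->1, 8->8
Step 2: d_i = R_x(i) - R_y(i); compute d_i^2.
  (7-7)^2=0, (4-4)^2=0, (5-5)^2=0, (6-6)^2=0, (9-9)^2=0, (2-3)^2=1, (3-2)^2=1, (1-1)^2=0, (8-8)^2=0
sum(d^2) = 2.
Step 3: rho = 1 - 6*2 / (9*(9^2 - 1)) = 1 - 12/720 = 0.983333.
Step 4: Under H0, t = rho * sqrt((n-2)/(1-rho^2)) = 14.3096 ~ t(7).
Step 5: Two-sided p-value from the t-distribution with 7 df = 0.000002.
Step 6: alpha = 0.1. reject H0.

rho = 0.9833, p = 0.000002, reject H0 at alpha = 0.1.


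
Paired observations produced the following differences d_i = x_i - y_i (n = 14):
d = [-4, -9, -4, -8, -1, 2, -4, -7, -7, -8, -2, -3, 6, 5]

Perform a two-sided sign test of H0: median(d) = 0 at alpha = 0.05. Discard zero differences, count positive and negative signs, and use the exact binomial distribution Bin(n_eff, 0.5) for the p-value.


Step 1: Discard zero differences. Original n = 14; n_eff = number of nonzero differences = 14.
Nonzero differences (with sign): -4, -9, -4, -8, -1, +2, -4, -7, -7, -8, -2, -3, +6, +5
Step 2: Count signs: positive = 3, negative = 11.
Step 3: Under H0: P(positive) = 0.5, so the number of positives S ~ Bin(14, 0.5).
Step 4: Two-sided exact p-value = sum of Bin(14,0.5) probabilities at or below the observed probability = 0.057373.
Step 5: alpha = 0.05. fail to reject H0.

n_eff = 14, pos = 3, neg = 11, p = 0.057373, fail to reject H0.


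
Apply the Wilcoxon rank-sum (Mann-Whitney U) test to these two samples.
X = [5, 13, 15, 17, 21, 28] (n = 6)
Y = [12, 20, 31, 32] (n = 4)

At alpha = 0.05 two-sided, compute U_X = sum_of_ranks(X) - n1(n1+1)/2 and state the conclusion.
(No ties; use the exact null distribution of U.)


Step 1: Combine and sort all 10 observations; assign midranks.
sorted (value, group): (5,X), (12,Y), (13,X), (15,X), (17,X), (20,Y), (21,X), (28,X), (31,Y), (32,Y)
ranks: 5->1, 12->2, 13->3, 15->4, 17->5, 20->6, 21->7, 28->8, 31->9, 32->10
Step 2: Rank sum for X: R1 = 1 + 3 + 4 + 5 + 7 + 8 = 28.
Step 3: U_X = R1 - n1(n1+1)/2 = 28 - 6*7/2 = 28 - 21 = 7.
       U_Y = n1*n2 - U_X = 24 - 7 = 17.
Step 4: No ties, so the exact null distribution of U (based on enumerating the C(10,6) = 210 equally likely rank assignments) gives the two-sided p-value.
Step 5: p-value = 0.352381; compare to alpha = 0.05. fail to reject H0.

U_X = 7, p = 0.352381, fail to reject H0 at alpha = 0.05.


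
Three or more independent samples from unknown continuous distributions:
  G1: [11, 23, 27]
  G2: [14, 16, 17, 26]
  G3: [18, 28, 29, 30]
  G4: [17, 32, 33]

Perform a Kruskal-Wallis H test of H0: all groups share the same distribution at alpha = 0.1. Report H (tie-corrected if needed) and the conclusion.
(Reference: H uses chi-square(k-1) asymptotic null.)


Step 1: Combine all N = 14 observations and assign midranks.
sorted (value, group, rank): (11,G1,1), (14,G2,2), (16,G2,3), (17,G2,4.5), (17,G4,4.5), (18,G3,6), (23,G1,7), (26,G2,8), (27,G1,9), (28,G3,10), (29,G3,11), (30,G3,12), (32,G4,13), (33,G4,14)
Step 2: Sum ranks within each group.
R_1 = 17 (n_1 = 3)
R_2 = 17.5 (n_2 = 4)
R_3 = 39 (n_3 = 4)
R_4 = 31.5 (n_4 = 3)
Step 3: H = 12/(N(N+1)) * sum(R_i^2/n_i) - 3(N+1)
     = 12/(14*15) * (17^2/3 + 17.5^2/4 + 39^2/4 + 31.5^2/3) - 3*15
     = 0.057143 * 883.896 - 45
     = 5.508333.
Step 4: Ties present; correction factor C = 1 - 6/(14^3 - 14) = 0.997802. Corrected H = 5.508333 / 0.997802 = 5.520466.
Step 5: Under H0, H ~ chi^2(3); p-value = 0.137420.
Step 6: alpha = 0.1. fail to reject H0.

H = 5.5205, df = 3, p = 0.137420, fail to reject H0.


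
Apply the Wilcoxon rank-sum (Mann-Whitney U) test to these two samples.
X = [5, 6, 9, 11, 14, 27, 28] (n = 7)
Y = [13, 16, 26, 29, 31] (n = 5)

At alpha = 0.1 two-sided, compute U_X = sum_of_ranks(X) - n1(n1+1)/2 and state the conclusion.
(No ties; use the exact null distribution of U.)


Step 1: Combine and sort all 12 observations; assign midranks.
sorted (value, group): (5,X), (6,X), (9,X), (11,X), (13,Y), (14,X), (16,Y), (26,Y), (27,X), (28,X), (29,Y), (31,Y)
ranks: 5->1, 6->2, 9->3, 11->4, 13->5, 14->6, 16->7, 26->8, 27->9, 28->10, 29->11, 31->12
Step 2: Rank sum for X: R1 = 1 + 2 + 3 + 4 + 6 + 9 + 10 = 35.
Step 3: U_X = R1 - n1(n1+1)/2 = 35 - 7*8/2 = 35 - 28 = 7.
       U_Y = n1*n2 - U_X = 35 - 7 = 28.
Step 4: No ties, so the exact null distribution of U (based on enumerating the C(12,7) = 792 equally likely rank assignments) gives the two-sided p-value.
Step 5: p-value = 0.106061; compare to alpha = 0.1. fail to reject H0.

U_X = 7, p = 0.106061, fail to reject H0 at alpha = 0.1.


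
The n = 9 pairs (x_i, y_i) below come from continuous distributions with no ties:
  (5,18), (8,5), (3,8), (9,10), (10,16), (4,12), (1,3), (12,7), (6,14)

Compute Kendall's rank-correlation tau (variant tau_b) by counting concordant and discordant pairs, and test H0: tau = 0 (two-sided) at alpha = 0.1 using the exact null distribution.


Step 1: Enumerate the 36 unordered pairs (i,j) with i<j and classify each by sign(x_j-x_i) * sign(y_j-y_i).
  (1,2):dx=+3,dy=-13->D; (1,3):dx=-2,dy=-10->C; (1,4):dx=+4,dy=-8->D; (1,5):dx=+5,dy=-2->D
  (1,6):dx=-1,dy=-6->C; (1,7):dx=-4,dy=-15->C; (1,8):dx=+7,dy=-11->D; (1,9):dx=+1,dy=-4->D
  (2,3):dx=-5,dy=+3->D; (2,4):dx=+1,dy=+5->C; (2,5):dx=+2,dy=+11->C; (2,6):dx=-4,dy=+7->D
  (2,7):dx=-7,dy=-2->C; (2,8):dx=+4,dy=+2->C; (2,9):dx=-2,dy=+9->D; (3,4):dx=+6,dy=+2->C
  (3,5):dx=+7,dy=+8->C; (3,6):dx=+1,dy=+4->C; (3,7):dx=-2,dy=-5->C; (3,8):dx=+9,dy=-1->D
  (3,9):dx=+3,dy=+6->C; (4,5):dx=+1,dy=+6->C; (4,6):dx=-5,dy=+2->D; (4,7):dx=-8,dy=-7->C
  (4,8):dx=+3,dy=-3->D; (4,9):dx=-3,dy=+4->D; (5,6):dx=-6,dy=-4->C; (5,7):dx=-9,dy=-13->C
  (5,8):dx=+2,dy=-9->D; (5,9):dx=-4,dy=-2->C; (6,7):dx=-3,dy=-9->C; (6,8):dx=+8,dy=-5->D
  (6,9):dx=+2,dy=+2->C; (7,8):dx=+11,dy=+4->C; (7,9):dx=+5,dy=+11->C; (8,9):dx=-6,dy=+7->D
Step 2: C = 21, D = 15, total pairs = 36.
Step 3: tau = (C - D)/(n(n-1)/2) = (21 - 15)/36 = 0.166667.
Step 4: Exact two-sided p-value (enumerate n! = 362880 permutations of y under H0): p = 0.612202.
Step 5: alpha = 0.1. fail to reject H0.

tau_b = 0.1667 (C=21, D=15), p = 0.612202, fail to reject H0.


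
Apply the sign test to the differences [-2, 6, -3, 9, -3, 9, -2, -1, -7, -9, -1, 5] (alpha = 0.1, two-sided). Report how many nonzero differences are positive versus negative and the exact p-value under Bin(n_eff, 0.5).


Step 1: Discard zero differences. Original n = 12; n_eff = number of nonzero differences = 12.
Nonzero differences (with sign): -2, +6, -3, +9, -3, +9, -2, -1, -7, -9, -1, +5
Step 2: Count signs: positive = 4, negative = 8.
Step 3: Under H0: P(positive) = 0.5, so the number of positives S ~ Bin(12, 0.5).
Step 4: Two-sided exact p-value = sum of Bin(12,0.5) probabilities at or below the observed probability = 0.387695.
Step 5: alpha = 0.1. fail to reject H0.

n_eff = 12, pos = 4, neg = 8, p = 0.387695, fail to reject H0.


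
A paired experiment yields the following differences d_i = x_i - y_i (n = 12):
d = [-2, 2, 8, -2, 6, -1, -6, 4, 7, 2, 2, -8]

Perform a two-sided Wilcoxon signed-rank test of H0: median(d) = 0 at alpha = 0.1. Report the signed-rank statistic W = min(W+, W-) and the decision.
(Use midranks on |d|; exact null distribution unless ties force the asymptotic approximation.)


Step 1: Drop any zero differences (none here) and take |d_i|.
|d| = [2, 2, 8, 2, 6, 1, 6, 4, 7, 2, 2, 8]
Step 2: Midrank |d_i| (ties get averaged ranks).
ranks: |2|->4, |2|->4, |8|->11.5, |2|->4, |6|->8.5, |1|->1, |6|->8.5, |4|->7, |7|->10, |2|->4, |2|->4, |8|->11.5
Step 3: Attach original signs; sum ranks with positive sign and with negative sign.
W+ = 4 + 11.5 + 8.5 + 7 + 10 + 4 + 4 = 49
W- = 4 + 4 + 1 + 8.5 + 11.5 = 29
(Check: W+ + W- = 78 should equal n(n+1)/2 = 78.)
Step 4: Test statistic W = min(W+, W-) = 29.
Step 5: Ties in |d|, so use the tie-corrected normal approximation.
        E[W] = n(n+1)/4 = 12*13/4 = 39.
        Tie groups: |d|=2 (t=5), |d|=6 (t=2), |d|=8 (t=2); sum(t^3 - t) = 132.
        Var[W] = n(n+1)(2n+1)/24 - sum(t^3-t)/48 = 3900/24 - 132/48 = 159.75.
        z = (W - E[W]) / sqrt(Var[W]) = (29 - 39) / 12.6392 = -0.7912.
        Two-sided p = 2*Phi(z) = 0.428834.
Step 6: alpha = 0.1. fail to reject H0.

W+ = 49, W- = 29, W = min = 29, p = 0.428834, fail to reject H0.


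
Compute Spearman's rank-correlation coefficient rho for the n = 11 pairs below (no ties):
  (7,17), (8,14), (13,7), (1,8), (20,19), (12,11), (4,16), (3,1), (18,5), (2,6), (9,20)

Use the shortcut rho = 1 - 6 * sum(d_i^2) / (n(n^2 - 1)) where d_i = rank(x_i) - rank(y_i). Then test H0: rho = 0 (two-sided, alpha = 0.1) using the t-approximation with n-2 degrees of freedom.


Step 1: Rank x and y separately (midranks; no ties here).
rank(x): 7->5, 8->6, 13->9, 1->1, 20->11, 12->8, 4->4, 3->3, 18->10, 2->2, 9->7
rank(y): 17->9, 14->7, 7->4, 8->5, 19->10, 11->6, 16->8, 1->1, 5->2, 6->3, 20->11
Step 2: d_i = R_x(i) - R_y(i); compute d_i^2.
  (5-9)^2=16, (6-7)^2=1, (9-4)^2=25, (1-5)^2=16, (11-10)^2=1, (8-6)^2=4, (4-8)^2=16, (3-1)^2=4, (10-2)^2=64, (2-3)^2=1, (7-11)^2=16
sum(d^2) = 164.
Step 3: rho = 1 - 6*164 / (11*(11^2 - 1)) = 1 - 984/1320 = 0.254545.
Step 4: Under H0, t = rho * sqrt((n-2)/(1-rho^2)) = 0.7896 ~ t(9).
Step 5: Two-sided p-value from the t-distribution with 9 df = 0.450037.
Step 6: alpha = 0.1. fail to reject H0.

rho = 0.2545, p = 0.450037, fail to reject H0 at alpha = 0.1.


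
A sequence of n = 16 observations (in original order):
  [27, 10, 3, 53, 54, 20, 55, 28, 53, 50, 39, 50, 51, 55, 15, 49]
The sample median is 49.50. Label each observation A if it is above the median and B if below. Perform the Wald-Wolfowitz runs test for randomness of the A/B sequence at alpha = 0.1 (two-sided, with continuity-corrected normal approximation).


Step 1: Compute median = 49.50; label A = above, B = below.
Labels in order: BBBAABABAABAAABB  (n_A = 8, n_B = 8)
Step 2: Count runs R = 9.
Step 3: Under H0 (random ordering), E[R] = 2*n_A*n_B/(n_A+n_B) + 1 = 2*8*8/16 + 1 = 9.0000.
        Var[R] = 2*n_A*n_B*(2*n_A*n_B - n_A - n_B) / ((n_A+n_B)^2 * (n_A+n_B-1)) = 14336/3840 = 3.7333.
        SD[R] = 1.9322.
Step 4: R = E[R], so z = 0 with no continuity correction.
Step 5: Two-sided p-value via normal approximation = 2*(1 - Phi(|z|)) = 1.000000.
Step 6: alpha = 0.1. fail to reject H0.

R = 9, z = 0.0000, p = 1.000000, fail to reject H0.


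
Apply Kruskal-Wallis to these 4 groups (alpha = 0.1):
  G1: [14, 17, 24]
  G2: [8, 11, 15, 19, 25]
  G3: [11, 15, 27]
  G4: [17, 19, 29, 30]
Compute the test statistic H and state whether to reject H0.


Step 1: Combine all N = 15 observations and assign midranks.
sorted (value, group, rank): (8,G2,1), (11,G2,2.5), (11,G3,2.5), (14,G1,4), (15,G2,5.5), (15,G3,5.5), (17,G1,7.5), (17,G4,7.5), (19,G2,9.5), (19,G4,9.5), (24,G1,11), (25,G2,12), (27,G3,13), (29,G4,14), (30,G4,15)
Step 2: Sum ranks within each group.
R_1 = 22.5 (n_1 = 3)
R_2 = 30.5 (n_2 = 5)
R_3 = 21 (n_3 = 3)
R_4 = 46 (n_4 = 4)
Step 3: H = 12/(N(N+1)) * sum(R_i^2/n_i) - 3(N+1)
     = 12/(15*16) * (22.5^2/3 + 30.5^2/5 + 21^2/3 + 46^2/4) - 3*16
     = 0.050000 * 1030.8 - 48
     = 3.540000.
Step 4: Ties present; correction factor C = 1 - 24/(15^3 - 15) = 0.992857. Corrected H = 3.540000 / 0.992857 = 3.565468.
Step 5: Under H0, H ~ chi^2(3); p-value = 0.312370.
Step 6: alpha = 0.1. fail to reject H0.

H = 3.5655, df = 3, p = 0.312370, fail to reject H0.


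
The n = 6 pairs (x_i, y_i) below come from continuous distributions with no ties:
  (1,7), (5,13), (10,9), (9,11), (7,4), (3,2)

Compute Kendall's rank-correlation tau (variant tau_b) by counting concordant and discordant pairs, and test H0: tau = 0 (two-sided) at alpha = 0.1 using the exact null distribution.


Step 1: Enumerate the 15 unordered pairs (i,j) with i<j and classify each by sign(x_j-x_i) * sign(y_j-y_i).
  (1,2):dx=+4,dy=+6->C; (1,3):dx=+9,dy=+2->C; (1,4):dx=+8,dy=+4->C; (1,5):dx=+6,dy=-3->D
  (1,6):dx=+2,dy=-5->D; (2,3):dx=+5,dy=-4->D; (2,4):dx=+4,dy=-2->D; (2,5):dx=+2,dy=-9->D
  (2,6):dx=-2,dy=-11->C; (3,4):dx=-1,dy=+2->D; (3,5):dx=-3,dy=-5->C; (3,6):dx=-7,dy=-7->C
  (4,5):dx=-2,dy=-7->C; (4,6):dx=-6,dy=-9->C; (5,6):dx=-4,dy=-2->C
Step 2: C = 9, D = 6, total pairs = 15.
Step 3: tau = (C - D)/(n(n-1)/2) = (9 - 6)/15 = 0.200000.
Step 4: Exact two-sided p-value (enumerate n! = 720 permutations of y under H0): p = 0.719444.
Step 5: alpha = 0.1. fail to reject H0.

tau_b = 0.2000 (C=9, D=6), p = 0.719444, fail to reject H0.


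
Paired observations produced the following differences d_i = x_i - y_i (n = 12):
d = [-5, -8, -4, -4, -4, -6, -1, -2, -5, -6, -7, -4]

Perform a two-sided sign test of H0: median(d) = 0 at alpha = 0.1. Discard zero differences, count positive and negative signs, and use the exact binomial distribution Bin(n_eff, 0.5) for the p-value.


Step 1: Discard zero differences. Original n = 12; n_eff = number of nonzero differences = 12.
Nonzero differences (with sign): -5, -8, -4, -4, -4, -6, -1, -2, -5, -6, -7, -4
Step 2: Count signs: positive = 0, negative = 12.
Step 3: Under H0: P(positive) = 0.5, so the number of positives S ~ Bin(12, 0.5).
Step 4: Two-sided exact p-value = sum of Bin(12,0.5) probabilities at or below the observed probability = 0.000488.
Step 5: alpha = 0.1. reject H0.

n_eff = 12, pos = 0, neg = 12, p = 0.000488, reject H0.


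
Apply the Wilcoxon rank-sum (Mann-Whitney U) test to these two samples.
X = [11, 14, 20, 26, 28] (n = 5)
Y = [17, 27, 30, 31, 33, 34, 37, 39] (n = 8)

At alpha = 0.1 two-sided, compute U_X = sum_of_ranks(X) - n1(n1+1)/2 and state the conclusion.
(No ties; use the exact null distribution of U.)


Step 1: Combine and sort all 13 observations; assign midranks.
sorted (value, group): (11,X), (14,X), (17,Y), (20,X), (26,X), (27,Y), (28,X), (30,Y), (31,Y), (33,Y), (34,Y), (37,Y), (39,Y)
ranks: 11->1, 14->2, 17->3, 20->4, 26->5, 27->6, 28->7, 30->8, 31->9, 33->10, 34->11, 37->12, 39->13
Step 2: Rank sum for X: R1 = 1 + 2 + 4 + 5 + 7 = 19.
Step 3: U_X = R1 - n1(n1+1)/2 = 19 - 5*6/2 = 19 - 15 = 4.
       U_Y = n1*n2 - U_X = 40 - 4 = 36.
Step 4: No ties, so the exact null distribution of U (based on enumerating the C(13,5) = 1287 equally likely rank assignments) gives the two-sided p-value.
Step 5: p-value = 0.018648; compare to alpha = 0.1. reject H0.

U_X = 4, p = 0.018648, reject H0 at alpha = 0.1.


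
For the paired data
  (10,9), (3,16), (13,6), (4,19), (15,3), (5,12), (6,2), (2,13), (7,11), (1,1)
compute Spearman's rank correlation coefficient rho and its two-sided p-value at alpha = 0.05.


Step 1: Rank x and y separately (midranks; no ties here).
rank(x): 10->8, 3->3, 13->9, 4->4, 15->10, 5->5, 6->6, 2->2, 7->7, 1->1
rank(y): 9->5, 16->9, 6->4, 19->10, 3->3, 12->7, 2->2, 13->8, 11->6, 1->1
Step 2: d_i = R_x(i) - R_y(i); compute d_i^2.
  (8-5)^2=9, (3-9)^2=36, (9-4)^2=25, (4-10)^2=36, (10-3)^2=49, (5-7)^2=4, (6-2)^2=16, (2-8)^2=36, (7-6)^2=1, (1-1)^2=0
sum(d^2) = 212.
Step 3: rho = 1 - 6*212 / (10*(10^2 - 1)) = 1 - 1272/990 = -0.284848.
Step 4: Under H0, t = rho * sqrt((n-2)/(1-rho^2)) = -0.8405 ~ t(8).
Step 5: Two-sided p-value from the t-distribution with 8 df = 0.425038.
Step 6: alpha = 0.05. fail to reject H0.

rho = -0.2848, p = 0.425038, fail to reject H0 at alpha = 0.05.


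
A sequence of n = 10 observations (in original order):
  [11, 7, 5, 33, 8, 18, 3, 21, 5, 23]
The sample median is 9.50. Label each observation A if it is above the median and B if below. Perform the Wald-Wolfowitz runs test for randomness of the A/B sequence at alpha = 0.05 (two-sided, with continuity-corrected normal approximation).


Step 1: Compute median = 9.50; label A = above, B = below.
Labels in order: ABBABABABA  (n_A = 5, n_B = 5)
Step 2: Count runs R = 9.
Step 3: Under H0 (random ordering), E[R] = 2*n_A*n_B/(n_A+n_B) + 1 = 2*5*5/10 + 1 = 6.0000.
        Var[R] = 2*n_A*n_B*(2*n_A*n_B - n_A - n_B) / ((n_A+n_B)^2 * (n_A+n_B-1)) = 2000/900 = 2.2222.
        SD[R] = 1.4907.
Step 4: Continuity-corrected z = (R - 0.5 - E[R]) / SD[R] = (9 - 0.5 - 6.0000) / 1.4907 = 1.6771.
Step 5: Two-sided p-value via normal approximation = 2*(1 - Phi(|z|)) = 0.093533.
Step 6: alpha = 0.05. fail to reject H0.

R = 9, z = 1.6771, p = 0.093533, fail to reject H0.


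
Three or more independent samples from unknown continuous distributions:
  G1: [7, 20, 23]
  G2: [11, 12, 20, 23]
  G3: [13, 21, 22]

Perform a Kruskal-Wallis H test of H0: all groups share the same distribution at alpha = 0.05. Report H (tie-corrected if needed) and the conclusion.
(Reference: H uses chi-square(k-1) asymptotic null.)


Step 1: Combine all N = 10 observations and assign midranks.
sorted (value, group, rank): (7,G1,1), (11,G2,2), (12,G2,3), (13,G3,4), (20,G1,5.5), (20,G2,5.5), (21,G3,7), (22,G3,8), (23,G1,9.5), (23,G2,9.5)
Step 2: Sum ranks within each group.
R_1 = 16 (n_1 = 3)
R_2 = 20 (n_2 = 4)
R_3 = 19 (n_3 = 3)
Step 3: H = 12/(N(N+1)) * sum(R_i^2/n_i) - 3(N+1)
     = 12/(10*11) * (16^2/3 + 20^2/4 + 19^2/3) - 3*11
     = 0.109091 * 305.667 - 33
     = 0.345455.
Step 4: Ties present; correction factor C = 1 - 12/(10^3 - 10) = 0.987879. Corrected H = 0.345455 / 0.987879 = 0.349693.
Step 5: Under H0, H ~ chi^2(2); p-value = 0.839586.
Step 6: alpha = 0.05. fail to reject H0.

H = 0.3497, df = 2, p = 0.839586, fail to reject H0.


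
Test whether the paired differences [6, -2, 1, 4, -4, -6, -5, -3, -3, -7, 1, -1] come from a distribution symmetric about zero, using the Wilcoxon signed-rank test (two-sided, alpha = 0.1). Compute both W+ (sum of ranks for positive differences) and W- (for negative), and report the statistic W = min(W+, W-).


Step 1: Drop any zero differences (none here) and take |d_i|.
|d| = [6, 2, 1, 4, 4, 6, 5, 3, 3, 7, 1, 1]
Step 2: Midrank |d_i| (ties get averaged ranks).
ranks: |6|->10.5, |2|->4, |1|->2, |4|->7.5, |4|->7.5, |6|->10.5, |5|->9, |3|->5.5, |3|->5.5, |7|->12, |1|->2, |1|->2
Step 3: Attach original signs; sum ranks with positive sign and with negative sign.
W+ = 10.5 + 2 + 7.5 + 2 = 22
W- = 4 + 7.5 + 10.5 + 9 + 5.5 + 5.5 + 12 + 2 = 56
(Check: W+ + W- = 78 should equal n(n+1)/2 = 78.)
Step 4: Test statistic W = min(W+, W-) = 22.
Step 5: Ties in |d|, so use the tie-corrected normal approximation.
        E[W] = n(n+1)/4 = 12*13/4 = 39.
        Tie groups: |d|=1 (t=3), |d|=3 (t=2), |d|=4 (t=2), |d|=6 (t=2); sum(t^3 - t) = 42.
        Var[W] = n(n+1)(2n+1)/24 - sum(t^3-t)/48 = 3900/24 - 42/48 = 161.625.
        z = (W - E[W]) / sqrt(Var[W]) = (22 - 39) / 12.7132 = -1.3372.
        Two-sided p = 2*Phi(z) = 0.181159.
Step 6: alpha = 0.1. fail to reject H0.

W+ = 22, W- = 56, W = min = 22, p = 0.181159, fail to reject H0.


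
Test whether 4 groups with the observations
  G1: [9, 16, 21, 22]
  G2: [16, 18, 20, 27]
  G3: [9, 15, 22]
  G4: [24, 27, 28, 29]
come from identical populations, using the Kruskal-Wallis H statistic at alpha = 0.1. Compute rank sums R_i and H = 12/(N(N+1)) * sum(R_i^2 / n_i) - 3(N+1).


Step 1: Combine all N = 15 observations and assign midranks.
sorted (value, group, rank): (9,G1,1.5), (9,G3,1.5), (15,G3,3), (16,G1,4.5), (16,G2,4.5), (18,G2,6), (20,G2,7), (21,G1,8), (22,G1,9.5), (22,G3,9.5), (24,G4,11), (27,G2,12.5), (27,G4,12.5), (28,G4,14), (29,G4,15)
Step 2: Sum ranks within each group.
R_1 = 23.5 (n_1 = 4)
R_2 = 30 (n_2 = 4)
R_3 = 14 (n_3 = 3)
R_4 = 52.5 (n_4 = 4)
Step 3: H = 12/(N(N+1)) * sum(R_i^2/n_i) - 3(N+1)
     = 12/(15*16) * (23.5^2/4 + 30^2/4 + 14^2/3 + 52.5^2/4) - 3*16
     = 0.050000 * 1117.46 - 48
     = 7.872917.
Step 4: Ties present; correction factor C = 1 - 24/(15^3 - 15) = 0.992857. Corrected H = 7.872917 / 0.992857 = 7.929556.
Step 5: Under H0, H ~ chi^2(3); p-value = 0.047490.
Step 6: alpha = 0.1. reject H0.

H = 7.9296, df = 3, p = 0.047490, reject H0.


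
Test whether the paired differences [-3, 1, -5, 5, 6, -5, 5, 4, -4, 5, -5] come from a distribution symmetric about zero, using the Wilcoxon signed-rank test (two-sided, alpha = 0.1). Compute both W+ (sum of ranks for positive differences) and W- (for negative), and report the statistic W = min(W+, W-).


Step 1: Drop any zero differences (none here) and take |d_i|.
|d| = [3, 1, 5, 5, 6, 5, 5, 4, 4, 5, 5]
Step 2: Midrank |d_i| (ties get averaged ranks).
ranks: |3|->2, |1|->1, |5|->7.5, |5|->7.5, |6|->11, |5|->7.5, |5|->7.5, |4|->3.5, |4|->3.5, |5|->7.5, |5|->7.5
Step 3: Attach original signs; sum ranks with positive sign and with negative sign.
W+ = 1 + 7.5 + 11 + 7.5 + 3.5 + 7.5 = 38
W- = 2 + 7.5 + 7.5 + 3.5 + 7.5 = 28
(Check: W+ + W- = 66 should equal n(n+1)/2 = 66.)
Step 4: Test statistic W = min(W+, W-) = 28.
Step 5: Ties in |d|, so use the tie-corrected normal approximation.
        E[W] = n(n+1)/4 = 11*12/4 = 33.
        Tie groups: |d|=4 (t=2), |d|=5 (t=6); sum(t^3 - t) = 216.
        Var[W] = n(n+1)(2n+1)/24 - sum(t^3-t)/48 = 3036/24 - 216/48 = 122.
        z = (W - E[W]) / sqrt(Var[W]) = (28 - 33) / 11.0454 = -0.4527.
        Two-sided p = 2*Phi(z) = 0.650780.
Step 6: alpha = 0.1. fail to reject H0.

W+ = 38, W- = 28, W = min = 28, p = 0.650780, fail to reject H0.


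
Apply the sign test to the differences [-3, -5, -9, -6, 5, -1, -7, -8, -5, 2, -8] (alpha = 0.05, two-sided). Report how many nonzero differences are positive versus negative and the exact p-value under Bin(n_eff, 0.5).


Step 1: Discard zero differences. Original n = 11; n_eff = number of nonzero differences = 11.
Nonzero differences (with sign): -3, -5, -9, -6, +5, -1, -7, -8, -5, +2, -8
Step 2: Count signs: positive = 2, negative = 9.
Step 3: Under H0: P(positive) = 0.5, so the number of positives S ~ Bin(11, 0.5).
Step 4: Two-sided exact p-value = sum of Bin(11,0.5) probabilities at or below the observed probability = 0.065430.
Step 5: alpha = 0.05. fail to reject H0.

n_eff = 11, pos = 2, neg = 9, p = 0.065430, fail to reject H0.


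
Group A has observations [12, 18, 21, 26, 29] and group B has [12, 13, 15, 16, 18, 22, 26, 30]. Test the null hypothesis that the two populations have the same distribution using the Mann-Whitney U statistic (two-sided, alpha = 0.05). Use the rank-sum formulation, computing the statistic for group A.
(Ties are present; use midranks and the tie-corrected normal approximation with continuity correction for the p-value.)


Step 1: Combine and sort all 13 observations; assign midranks.
sorted (value, group): (12,X), (12,Y), (13,Y), (15,Y), (16,Y), (18,X), (18,Y), (21,X), (22,Y), (26,X), (26,Y), (29,X), (30,Y)
ranks: 12->1.5, 12->1.5, 13->3, 15->4, 16->5, 18->6.5, 18->6.5, 21->8, 22->9, 26->10.5, 26->10.5, 29->12, 30->13
Step 2: Rank sum for X: R1 = 1.5 + 6.5 + 8 + 10.5 + 12 = 38.5.
Step 3: U_X = R1 - n1(n1+1)/2 = 38.5 - 5*6/2 = 38.5 - 15 = 23.5.
       U_Y = n1*n2 - U_X = 40 - 23.5 = 16.5.
Step 4: Ties are present, so use the tie-corrected normal approximation (with continuity correction) for the p-value.
Step 5: p-value = 0.659230; compare to alpha = 0.05. fail to reject H0.

U_X = 23.5, p = 0.659230, fail to reject H0 at alpha = 0.05.


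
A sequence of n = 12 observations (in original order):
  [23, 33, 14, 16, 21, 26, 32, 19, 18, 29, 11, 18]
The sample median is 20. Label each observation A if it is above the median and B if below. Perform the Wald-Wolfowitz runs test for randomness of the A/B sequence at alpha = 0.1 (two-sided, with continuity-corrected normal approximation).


Step 1: Compute median = 20; label A = above, B = below.
Labels in order: AABBAAABBABB  (n_A = 6, n_B = 6)
Step 2: Count runs R = 6.
Step 3: Under H0 (random ordering), E[R] = 2*n_A*n_B/(n_A+n_B) + 1 = 2*6*6/12 + 1 = 7.0000.
        Var[R] = 2*n_A*n_B*(2*n_A*n_B - n_A - n_B) / ((n_A+n_B)^2 * (n_A+n_B-1)) = 4320/1584 = 2.7273.
        SD[R] = 1.6514.
Step 4: Continuity-corrected z = (R + 0.5 - E[R]) / SD[R] = (6 + 0.5 - 7.0000) / 1.6514 = -0.3028.
Step 5: Two-sided p-value via normal approximation = 2*(1 - Phi(|z|)) = 0.762069.
Step 6: alpha = 0.1. fail to reject H0.

R = 6, z = -0.3028, p = 0.762069, fail to reject H0.


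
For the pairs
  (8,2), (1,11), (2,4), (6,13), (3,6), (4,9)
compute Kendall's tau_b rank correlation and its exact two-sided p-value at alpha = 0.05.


Step 1: Enumerate the 15 unordered pairs (i,j) with i<j and classify each by sign(x_j-x_i) * sign(y_j-y_i).
  (1,2):dx=-7,dy=+9->D; (1,3):dx=-6,dy=+2->D; (1,4):dx=-2,dy=+11->D; (1,5):dx=-5,dy=+4->D
  (1,6):dx=-4,dy=+7->D; (2,3):dx=+1,dy=-7->D; (2,4):dx=+5,dy=+2->C; (2,5):dx=+2,dy=-5->D
  (2,6):dx=+3,dy=-2->D; (3,4):dx=+4,dy=+9->C; (3,5):dx=+1,dy=+2->C; (3,6):dx=+2,dy=+5->C
  (4,5):dx=-3,dy=-7->C; (4,6):dx=-2,dy=-4->C; (5,6):dx=+1,dy=+3->C
Step 2: C = 7, D = 8, total pairs = 15.
Step 3: tau = (C - D)/(n(n-1)/2) = (7 - 8)/15 = -0.066667.
Step 4: Exact two-sided p-value (enumerate n! = 720 permutations of y under H0): p = 1.000000.
Step 5: alpha = 0.05. fail to reject H0.

tau_b = -0.0667 (C=7, D=8), p = 1.000000, fail to reject H0.


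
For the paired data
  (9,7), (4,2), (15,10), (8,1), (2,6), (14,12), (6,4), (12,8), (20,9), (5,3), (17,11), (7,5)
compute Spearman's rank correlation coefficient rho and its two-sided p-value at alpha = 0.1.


Step 1: Rank x and y separately (midranks; no ties here).
rank(x): 9->7, 4->2, 15->10, 8->6, 2->1, 14->9, 6->4, 12->8, 20->12, 5->3, 17->11, 7->5
rank(y): 7->7, 2->2, 10->10, 1->1, 6->6, 12->12, 4->4, 8->8, 9->9, 3->3, 11->11, 5->5
Step 2: d_i = R_x(i) - R_y(i); compute d_i^2.
  (7-7)^2=0, (2-2)^2=0, (10-10)^2=0, (6-1)^2=25, (1-6)^2=25, (9-12)^2=9, (4-4)^2=0, (8-8)^2=0, (12-9)^2=9, (3-3)^2=0, (11-11)^2=0, (5-5)^2=0
sum(d^2) = 68.
Step 3: rho = 1 - 6*68 / (12*(12^2 - 1)) = 1 - 408/1716 = 0.762238.
Step 4: Under H0, t = rho * sqrt((n-2)/(1-rho^2)) = 3.7238 ~ t(10).
Step 5: Two-sided p-value from the t-distribution with 10 df = 0.003950.
Step 6: alpha = 0.1. reject H0.

rho = 0.7622, p = 0.003950, reject H0 at alpha = 0.1.


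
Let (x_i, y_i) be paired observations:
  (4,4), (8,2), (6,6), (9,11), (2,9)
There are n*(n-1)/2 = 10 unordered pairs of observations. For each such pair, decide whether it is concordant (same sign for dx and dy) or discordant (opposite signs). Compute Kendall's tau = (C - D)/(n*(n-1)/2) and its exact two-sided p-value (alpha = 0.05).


Step 1: Enumerate the 10 unordered pairs (i,j) with i<j and classify each by sign(x_j-x_i) * sign(y_j-y_i).
  (1,2):dx=+4,dy=-2->D; (1,3):dx=+2,dy=+2->C; (1,4):dx=+5,dy=+7->C; (1,5):dx=-2,dy=+5->D
  (2,3):dx=-2,dy=+4->D; (2,4):dx=+1,dy=+9->C; (2,5):dx=-6,dy=+7->D; (3,4):dx=+3,dy=+5->C
  (3,5):dx=-4,dy=+3->D; (4,5):dx=-7,dy=-2->C
Step 2: C = 5, D = 5, total pairs = 10.
Step 3: tau = (C - D)/(n(n-1)/2) = (5 - 5)/10 = 0.000000.
Step 4: Exact two-sided p-value (enumerate n! = 120 permutations of y under H0): p = 1.000000.
Step 5: alpha = 0.05. fail to reject H0.

tau_b = 0.0000 (C=5, D=5), p = 1.000000, fail to reject H0.


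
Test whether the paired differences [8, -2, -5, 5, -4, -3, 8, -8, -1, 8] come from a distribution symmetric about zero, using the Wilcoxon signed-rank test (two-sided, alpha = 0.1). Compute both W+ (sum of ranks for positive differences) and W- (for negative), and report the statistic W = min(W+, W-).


Step 1: Drop any zero differences (none here) and take |d_i|.
|d| = [8, 2, 5, 5, 4, 3, 8, 8, 1, 8]
Step 2: Midrank |d_i| (ties get averaged ranks).
ranks: |8|->8.5, |2|->2, |5|->5.5, |5|->5.5, |4|->4, |3|->3, |8|->8.5, |8|->8.5, |1|->1, |8|->8.5
Step 3: Attach original signs; sum ranks with positive sign and with negative sign.
W+ = 8.5 + 5.5 + 8.5 + 8.5 = 31
W- = 2 + 5.5 + 4 + 3 + 8.5 + 1 = 24
(Check: W+ + W- = 55 should equal n(n+1)/2 = 55.)
Step 4: Test statistic W = min(W+, W-) = 24.
Step 5: Ties in |d|, so use the tie-corrected normal approximation.
        E[W] = n(n+1)/4 = 10*11/4 = 27.5.
        Tie groups: |d|=5 (t=2), |d|=8 (t=4); sum(t^3 - t) = 66.
        Var[W] = n(n+1)(2n+1)/24 - sum(t^3-t)/48 = 2310/24 - 66/48 = 94.875.
        z = (W - E[W]) / sqrt(Var[W]) = (24 - 27.5) / 9.7404 = -0.3593.
        Two-sided p = 2*Phi(z) = 0.719349.
Step 6: alpha = 0.1. fail to reject H0.

W+ = 31, W- = 24, W = min = 24, p = 0.719349, fail to reject H0.


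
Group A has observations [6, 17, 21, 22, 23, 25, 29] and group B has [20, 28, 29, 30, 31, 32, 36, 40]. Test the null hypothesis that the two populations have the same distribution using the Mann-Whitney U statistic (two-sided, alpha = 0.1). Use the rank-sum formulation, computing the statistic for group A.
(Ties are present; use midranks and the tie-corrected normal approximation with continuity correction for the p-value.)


Step 1: Combine and sort all 15 observations; assign midranks.
sorted (value, group): (6,X), (17,X), (20,Y), (21,X), (22,X), (23,X), (25,X), (28,Y), (29,X), (29,Y), (30,Y), (31,Y), (32,Y), (36,Y), (40,Y)
ranks: 6->1, 17->2, 20->3, 21->4, 22->5, 23->6, 25->7, 28->8, 29->9.5, 29->9.5, 30->11, 31->12, 32->13, 36->14, 40->15
Step 2: Rank sum for X: R1 = 1 + 2 + 4 + 5 + 6 + 7 + 9.5 = 34.5.
Step 3: U_X = R1 - n1(n1+1)/2 = 34.5 - 7*8/2 = 34.5 - 28 = 6.5.
       U_Y = n1*n2 - U_X = 56 - 6.5 = 49.5.
Step 4: Ties are present, so use the tie-corrected normal approximation (with continuity correction) for the p-value.
Step 5: p-value = 0.014997; compare to alpha = 0.1. reject H0.

U_X = 6.5, p = 0.014997, reject H0 at alpha = 0.1.


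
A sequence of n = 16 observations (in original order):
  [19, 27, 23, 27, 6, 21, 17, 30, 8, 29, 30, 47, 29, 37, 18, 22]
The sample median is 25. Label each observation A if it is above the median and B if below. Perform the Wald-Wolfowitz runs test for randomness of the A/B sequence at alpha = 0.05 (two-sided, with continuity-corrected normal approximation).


Step 1: Compute median = 25; label A = above, B = below.
Labels in order: BABABBBABAAAAABB  (n_A = 8, n_B = 8)
Step 2: Count runs R = 9.
Step 3: Under H0 (random ordering), E[R] = 2*n_A*n_B/(n_A+n_B) + 1 = 2*8*8/16 + 1 = 9.0000.
        Var[R] = 2*n_A*n_B*(2*n_A*n_B - n_A - n_B) / ((n_A+n_B)^2 * (n_A+n_B-1)) = 14336/3840 = 3.7333.
        SD[R] = 1.9322.
Step 4: R = E[R], so z = 0 with no continuity correction.
Step 5: Two-sided p-value via normal approximation = 2*(1 - Phi(|z|)) = 1.000000.
Step 6: alpha = 0.05. fail to reject H0.

R = 9, z = 0.0000, p = 1.000000, fail to reject H0.


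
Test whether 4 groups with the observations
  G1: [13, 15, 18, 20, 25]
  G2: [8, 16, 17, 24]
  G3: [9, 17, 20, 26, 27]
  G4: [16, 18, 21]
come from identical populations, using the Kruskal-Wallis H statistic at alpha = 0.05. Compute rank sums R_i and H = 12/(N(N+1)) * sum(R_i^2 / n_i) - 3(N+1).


Step 1: Combine all N = 17 observations and assign midranks.
sorted (value, group, rank): (8,G2,1), (9,G3,2), (13,G1,3), (15,G1,4), (16,G2,5.5), (16,G4,5.5), (17,G2,7.5), (17,G3,7.5), (18,G1,9.5), (18,G4,9.5), (20,G1,11.5), (20,G3,11.5), (21,G4,13), (24,G2,14), (25,G1,15), (26,G3,16), (27,G3,17)
Step 2: Sum ranks within each group.
R_1 = 43 (n_1 = 5)
R_2 = 28 (n_2 = 4)
R_3 = 54 (n_3 = 5)
R_4 = 28 (n_4 = 3)
Step 3: H = 12/(N(N+1)) * sum(R_i^2/n_i) - 3(N+1)
     = 12/(17*18) * (43^2/5 + 28^2/4 + 54^2/5 + 28^2/3) - 3*18
     = 0.039216 * 1410.33 - 54
     = 1.307190.
Step 4: Ties present; correction factor C = 1 - 24/(17^3 - 17) = 0.995098. Corrected H = 1.307190 / 0.995098 = 1.313629.
Step 5: Under H0, H ~ chi^2(3); p-value = 0.725899.
Step 6: alpha = 0.05. fail to reject H0.

H = 1.3136, df = 3, p = 0.725899, fail to reject H0.


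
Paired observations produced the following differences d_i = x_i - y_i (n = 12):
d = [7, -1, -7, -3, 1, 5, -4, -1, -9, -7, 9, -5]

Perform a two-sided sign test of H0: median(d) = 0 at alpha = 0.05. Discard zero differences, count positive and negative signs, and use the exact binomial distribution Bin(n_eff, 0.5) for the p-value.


Step 1: Discard zero differences. Original n = 12; n_eff = number of nonzero differences = 12.
Nonzero differences (with sign): +7, -1, -7, -3, +1, +5, -4, -1, -9, -7, +9, -5
Step 2: Count signs: positive = 4, negative = 8.
Step 3: Under H0: P(positive) = 0.5, so the number of positives S ~ Bin(12, 0.5).
Step 4: Two-sided exact p-value = sum of Bin(12,0.5) probabilities at or below the observed probability = 0.387695.
Step 5: alpha = 0.05. fail to reject H0.

n_eff = 12, pos = 4, neg = 8, p = 0.387695, fail to reject H0.


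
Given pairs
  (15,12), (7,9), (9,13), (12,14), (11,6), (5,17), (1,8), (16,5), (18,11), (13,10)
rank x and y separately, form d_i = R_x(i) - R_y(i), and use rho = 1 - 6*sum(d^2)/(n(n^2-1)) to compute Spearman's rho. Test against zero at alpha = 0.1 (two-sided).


Step 1: Rank x and y separately (midranks; no ties here).
rank(x): 15->8, 7->3, 9->4, 12->6, 11->5, 5->2, 1->1, 16->9, 18->10, 13->7
rank(y): 12->7, 9->4, 13->8, 14->9, 6->2, 17->10, 8->3, 5->1, 11->6, 10->5
Step 2: d_i = R_x(i) - R_y(i); compute d_i^2.
  (8-7)^2=1, (3-4)^2=1, (4-8)^2=16, (6-9)^2=9, (5-2)^2=9, (2-10)^2=64, (1-3)^2=4, (9-1)^2=64, (10-6)^2=16, (7-5)^2=4
sum(d^2) = 188.
Step 3: rho = 1 - 6*188 / (10*(10^2 - 1)) = 1 - 1128/990 = -0.139394.
Step 4: Under H0, t = rho * sqrt((n-2)/(1-rho^2)) = -0.3982 ~ t(8).
Step 5: Two-sided p-value from the t-distribution with 8 df = 0.700932.
Step 6: alpha = 0.1. fail to reject H0.

rho = -0.1394, p = 0.700932, fail to reject H0 at alpha = 0.1.


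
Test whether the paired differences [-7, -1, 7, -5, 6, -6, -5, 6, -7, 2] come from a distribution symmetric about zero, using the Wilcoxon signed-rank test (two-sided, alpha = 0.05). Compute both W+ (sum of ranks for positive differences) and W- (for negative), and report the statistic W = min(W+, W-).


Step 1: Drop any zero differences (none here) and take |d_i|.
|d| = [7, 1, 7, 5, 6, 6, 5, 6, 7, 2]
Step 2: Midrank |d_i| (ties get averaged ranks).
ranks: |7|->9, |1|->1, |7|->9, |5|->3.5, |6|->6, |6|->6, |5|->3.5, |6|->6, |7|->9, |2|->2
Step 3: Attach original signs; sum ranks with positive sign and with negative sign.
W+ = 9 + 6 + 6 + 2 = 23
W- = 9 + 1 + 3.5 + 6 + 3.5 + 9 = 32
(Check: W+ + W- = 55 should equal n(n+1)/2 = 55.)
Step 4: Test statistic W = min(W+, W-) = 23.
Step 5: Ties in |d|, so use the tie-corrected normal approximation.
        E[W] = n(n+1)/4 = 10*11/4 = 27.5.
        Tie groups: |d|=5 (t=2), |d|=6 (t=3), |d|=7 (t=3); sum(t^3 - t) = 54.
        Var[W] = n(n+1)(2n+1)/24 - sum(t^3-t)/48 = 2310/24 - 54/48 = 95.125.
        z = (W - E[W]) / sqrt(Var[W]) = (23 - 27.5) / 9.7532 = -0.4614.
        Two-sided p = 2*Phi(z) = 0.644521.
Step 6: alpha = 0.05. fail to reject H0.

W+ = 23, W- = 32, W = min = 23, p = 0.644521, fail to reject H0.
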